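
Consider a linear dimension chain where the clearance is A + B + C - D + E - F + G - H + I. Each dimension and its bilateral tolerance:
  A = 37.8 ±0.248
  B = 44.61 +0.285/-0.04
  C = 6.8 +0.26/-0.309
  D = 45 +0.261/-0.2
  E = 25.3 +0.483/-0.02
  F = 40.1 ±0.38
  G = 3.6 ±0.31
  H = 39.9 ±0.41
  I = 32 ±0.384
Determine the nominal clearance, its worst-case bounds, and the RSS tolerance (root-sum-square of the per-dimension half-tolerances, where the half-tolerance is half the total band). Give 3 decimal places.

Stack each dimension's contribution:
  +A: nom +37.800 → Σnom=37.800; wc +0.248/-0.248 → slack +0.248/-0.248; half-tol=0.248, Σhalf²=0.061504
  +B: nom +44.610 → Σnom=82.410; wc +0.285/-0.040 → slack +0.533/-0.288; half-tol=0.162, Σhalf²=0.087910
  +C: nom +6.800 → Σnom=89.210; wc +0.260/-0.309 → slack +0.793/-0.597; half-tol=0.284, Σhalf²=0.168850
  -D: nom -45.000 → Σnom=44.210; wc +0.200/-0.261 → slack +0.993/-0.858; half-tol=0.231, Σhalf²=0.221981
  +E: nom +25.300 → Σnom=69.510; wc +0.483/-0.020 → slack +1.476/-0.878; half-tol=0.252, Σhalf²=0.285233
  -F: nom -40.100 → Σnom=29.410; wc +0.380/-0.380 → slack +1.856/-1.258; half-tol=0.380, Σhalf²=0.429633
  +G: nom +3.600 → Σnom=33.010; wc +0.310/-0.310 → slack +2.166/-1.568; half-tol=0.310, Σhalf²=0.525733
  -H: nom -39.900 → Σnom=-6.890; wc +0.410/-0.410 → slack +2.576/-1.978; half-tol=0.410, Σhalf²=0.693833
  +I: nom +32.000 → Σnom=25.110; wc +0.384/-0.384 → slack +2.960/-2.362; half-tol=0.384, Σhalf²=0.841289
Nominal = 25.110. Worst-case = [25.110 - 2.362, 25.110 + 2.960] = [22.748, 28.070]. RSS = √0.841289 = 0.917.

nominal=25.110 wc=[22.748,28.070] rss=0.917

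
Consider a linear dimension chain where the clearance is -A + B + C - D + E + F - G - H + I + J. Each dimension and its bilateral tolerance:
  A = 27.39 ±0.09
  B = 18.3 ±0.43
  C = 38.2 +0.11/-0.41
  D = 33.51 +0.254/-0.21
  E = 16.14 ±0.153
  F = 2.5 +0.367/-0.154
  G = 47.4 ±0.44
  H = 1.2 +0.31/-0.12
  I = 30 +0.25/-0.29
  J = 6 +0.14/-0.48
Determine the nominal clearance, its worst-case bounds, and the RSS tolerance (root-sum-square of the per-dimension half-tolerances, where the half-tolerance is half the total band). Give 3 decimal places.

nominal=1.640 wc=[-1.371,3.950] rss=0.903

Stack each dimension's contribution:
  -A: nom -27.390 → Σnom=-27.390; wc +0.090/-0.090 → slack +0.090/-0.090; half-tol=0.090, Σhalf²=0.008100
  +B: nom +18.300 → Σnom=-9.090; wc +0.430/-0.430 → slack +0.520/-0.520; half-tol=0.430, Σhalf²=0.193000
  +C: nom +38.200 → Σnom=29.110; wc +0.110/-0.410 → slack +0.630/-0.930; half-tol=0.260, Σhalf²=0.260600
  -D: nom -33.510 → Σnom=-4.400; wc +0.210/-0.254 → slack +0.840/-1.184; half-tol=0.232, Σhalf²=0.314424
  +E: nom +16.140 → Σnom=11.740; wc +0.153/-0.153 → slack +0.993/-1.337; half-tol=0.153, Σhalf²=0.337833
  +F: nom +2.500 → Σnom=14.240; wc +0.367/-0.154 → slack +1.360/-1.491; half-tol=0.261, Σhalf²=0.405693
  -G: nom -47.400 → Σnom=-33.160; wc +0.440/-0.440 → slack +1.800/-1.931; half-tol=0.440, Σhalf²=0.599293
  -H: nom -1.200 → Σnom=-34.360; wc +0.120/-0.310 → slack +1.920/-2.241; half-tol=0.215, Σhalf²=0.645518
  +I: nom +30.000 → Σnom=-4.360; wc +0.250/-0.290 → slack +2.170/-2.531; half-tol=0.270, Σhalf²=0.718418
  +J: nom +6.000 → Σnom=1.640; wc +0.140/-0.480 → slack +2.310/-3.011; half-tol=0.310, Σhalf²=0.814518
Nominal = 1.640. Worst-case = [1.640 - 3.011, 1.640 + 2.310] = [-1.371, 3.950]. RSS = √0.814518 = 0.903.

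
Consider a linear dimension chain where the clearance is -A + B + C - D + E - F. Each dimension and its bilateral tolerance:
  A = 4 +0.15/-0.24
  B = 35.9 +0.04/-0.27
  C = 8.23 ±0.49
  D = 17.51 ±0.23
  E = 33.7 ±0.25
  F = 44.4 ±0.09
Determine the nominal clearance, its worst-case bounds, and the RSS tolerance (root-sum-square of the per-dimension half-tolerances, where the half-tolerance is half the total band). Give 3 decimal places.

Stack each dimension's contribution:
  -A: nom -4.000 → Σnom=-4.000; wc +0.240/-0.150 → slack +0.240/-0.150; half-tol=0.195, Σhalf²=0.038025
  +B: nom +35.900 → Σnom=31.900; wc +0.040/-0.270 → slack +0.280/-0.420; half-tol=0.155, Σhalf²=0.062050
  +C: nom +8.230 → Σnom=40.130; wc +0.490/-0.490 → slack +0.770/-0.910; half-tol=0.490, Σhalf²=0.302150
  -D: nom -17.510 → Σnom=22.620; wc +0.230/-0.230 → slack +1.000/-1.140; half-tol=0.230, Σhalf²=0.355050
  +E: nom +33.700 → Σnom=56.320; wc +0.250/-0.250 → slack +1.250/-1.390; half-tol=0.250, Σhalf²=0.417550
  -F: nom -44.400 → Σnom=11.920; wc +0.090/-0.090 → slack +1.340/-1.480; half-tol=0.090, Σhalf²=0.425650
Nominal = 11.920. Worst-case = [11.920 - 1.480, 11.920 + 1.340] = [10.440, 13.260]. RSS = √0.425650 = 0.652.

nominal=11.920 wc=[10.440,13.260] rss=0.652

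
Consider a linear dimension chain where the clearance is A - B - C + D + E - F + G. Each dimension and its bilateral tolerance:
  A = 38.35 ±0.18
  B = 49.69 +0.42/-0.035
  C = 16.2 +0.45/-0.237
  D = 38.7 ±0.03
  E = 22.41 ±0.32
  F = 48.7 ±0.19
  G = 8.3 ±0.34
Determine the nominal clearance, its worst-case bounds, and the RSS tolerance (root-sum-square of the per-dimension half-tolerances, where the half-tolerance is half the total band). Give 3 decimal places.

nominal=-6.830 wc=[-8.760,-5.498] rss=0.676

Stack each dimension's contribution:
  +A: nom +38.350 → Σnom=38.350; wc +0.180/-0.180 → slack +0.180/-0.180; half-tol=0.180, Σhalf²=0.032400
  -B: nom -49.690 → Σnom=-11.340; wc +0.035/-0.420 → slack +0.215/-0.600; half-tol=0.227, Σhalf²=0.084156
  -C: nom -16.200 → Σnom=-27.540; wc +0.237/-0.450 → slack +0.452/-1.050; half-tol=0.344, Σhalf²=0.202149
  +D: nom +38.700 → Σnom=11.160; wc +0.030/-0.030 → slack +0.482/-1.080; half-tol=0.030, Σhalf²=0.203049
  +E: nom +22.410 → Σnom=33.570; wc +0.320/-0.320 → slack +0.802/-1.400; half-tol=0.320, Σhalf²=0.305449
  -F: nom -48.700 → Σnom=-15.130; wc +0.190/-0.190 → slack +0.992/-1.590; half-tol=0.190, Σhalf²=0.341549
  +G: nom +8.300 → Σnom=-6.830; wc +0.340/-0.340 → slack +1.332/-1.930; half-tol=0.340, Σhalf²=0.457149
Nominal = -6.830. Worst-case = [-6.830 - 1.930, -6.830 + 1.332] = [-8.760, -5.498]. RSS = √0.457149 = 0.676.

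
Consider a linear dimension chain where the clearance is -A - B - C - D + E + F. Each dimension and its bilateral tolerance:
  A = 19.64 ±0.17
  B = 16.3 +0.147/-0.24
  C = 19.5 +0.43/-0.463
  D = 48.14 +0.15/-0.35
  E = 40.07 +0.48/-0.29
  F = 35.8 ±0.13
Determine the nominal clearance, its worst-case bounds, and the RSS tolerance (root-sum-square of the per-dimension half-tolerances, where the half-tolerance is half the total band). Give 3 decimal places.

nominal=-27.710 wc=[-29.027,-25.877] rss=0.702

Stack each dimension's contribution:
  -A: nom -19.640 → Σnom=-19.640; wc +0.170/-0.170 → slack +0.170/-0.170; half-tol=0.170, Σhalf²=0.028900
  -B: nom -16.300 → Σnom=-35.940; wc +0.240/-0.147 → slack +0.410/-0.317; half-tol=0.194, Σhalf²=0.066342
  -C: nom -19.500 → Σnom=-55.440; wc +0.463/-0.430 → slack +0.873/-0.747; half-tol=0.447, Σhalf²=0.265705
  -D: nom -48.140 → Σnom=-103.580; wc +0.350/-0.150 → slack +1.223/-0.897; half-tol=0.250, Σhalf²=0.328205
  +E: nom +40.070 → Σnom=-63.510; wc +0.480/-0.290 → slack +1.703/-1.187; half-tol=0.385, Σhalf²=0.476430
  +F: nom +35.800 → Σnom=-27.710; wc +0.130/-0.130 → slack +1.833/-1.317; half-tol=0.130, Σhalf²=0.493330
Nominal = -27.710. Worst-case = [-27.710 - 1.317, -27.710 + 1.833] = [-29.027, -25.877]. RSS = √0.493330 = 0.702.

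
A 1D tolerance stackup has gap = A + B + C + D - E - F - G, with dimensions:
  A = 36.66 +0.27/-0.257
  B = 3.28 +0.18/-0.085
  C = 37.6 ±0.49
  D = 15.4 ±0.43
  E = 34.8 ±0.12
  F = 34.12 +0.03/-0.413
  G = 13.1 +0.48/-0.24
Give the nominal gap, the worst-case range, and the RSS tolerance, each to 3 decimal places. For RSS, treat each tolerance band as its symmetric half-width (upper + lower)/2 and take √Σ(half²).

Stack each dimension's contribution:
  +A: nom +36.660 → Σnom=36.660; wc +0.270/-0.257 → slack +0.270/-0.257; half-tol=0.264, Σhalf²=0.069432
  +B: nom +3.280 → Σnom=39.940; wc +0.180/-0.085 → slack +0.450/-0.342; half-tol=0.133, Σhalf²=0.086988
  +C: nom +37.600 → Σnom=77.540; wc +0.490/-0.490 → slack +0.940/-0.832; half-tol=0.490, Σhalf²=0.327089
  +D: nom +15.400 → Σnom=92.940; wc +0.430/-0.430 → slack +1.370/-1.262; half-tol=0.430, Σhalf²=0.511988
  -E: nom -34.800 → Σnom=58.140; wc +0.120/-0.120 → slack +1.490/-1.382; half-tol=0.120, Σhalf²=0.526388
  -F: nom -34.120 → Σnom=24.020; wc +0.413/-0.030 → slack +1.903/-1.412; half-tol=0.221, Σhalf²=0.575451
  -G: nom -13.100 → Σnom=10.920; wc +0.240/-0.480 → slack +2.143/-1.892; half-tol=0.360, Σhalf²=0.705051
Nominal = 10.920. Worst-case = [10.920 - 1.892, 10.920 + 2.143] = [9.028, 13.063]. RSS = √0.705051 = 0.840.

nominal=10.920 wc=[9.028,13.063] rss=0.840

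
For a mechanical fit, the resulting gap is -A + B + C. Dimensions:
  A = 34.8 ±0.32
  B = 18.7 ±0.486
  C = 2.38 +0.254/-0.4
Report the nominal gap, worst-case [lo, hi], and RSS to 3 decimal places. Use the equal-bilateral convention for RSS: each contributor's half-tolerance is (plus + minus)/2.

Stack each dimension's contribution:
  -A: nom -34.800 → Σnom=-34.800; wc +0.320/-0.320 → slack +0.320/-0.320; half-tol=0.320, Σhalf²=0.102400
  +B: nom +18.700 → Σnom=-16.100; wc +0.486/-0.486 → slack +0.806/-0.806; half-tol=0.486, Σhalf²=0.338596
  +C: nom +2.380 → Σnom=-13.720; wc +0.254/-0.400 → slack +1.060/-1.206; half-tol=0.327, Σhalf²=0.445525
Nominal = -13.720. Worst-case = [-13.720 - 1.206, -13.720 + 1.060] = [-14.926, -12.660]. RSS = √0.445525 = 0.667.

nominal=-13.720 wc=[-14.926,-12.660] rss=0.667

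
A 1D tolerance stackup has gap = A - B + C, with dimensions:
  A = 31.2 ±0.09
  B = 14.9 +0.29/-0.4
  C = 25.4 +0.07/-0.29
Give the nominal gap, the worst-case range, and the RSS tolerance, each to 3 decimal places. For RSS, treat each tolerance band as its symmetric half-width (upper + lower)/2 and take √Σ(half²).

Stack each dimension's contribution:
  +A: nom +31.200 → Σnom=31.200; wc +0.090/-0.090 → slack +0.090/-0.090; half-tol=0.090, Σhalf²=0.008100
  -B: nom -14.900 → Σnom=16.300; wc +0.400/-0.290 → slack +0.490/-0.380; half-tol=0.345, Σhalf²=0.127125
  +C: nom +25.400 → Σnom=41.700; wc +0.070/-0.290 → slack +0.560/-0.670; half-tol=0.180, Σhalf²=0.159525
Nominal = 41.700. Worst-case = [41.700 - 0.670, 41.700 + 0.560] = [41.030, 42.260]. RSS = √0.159525 = 0.399.

nominal=41.700 wc=[41.030,42.260] rss=0.399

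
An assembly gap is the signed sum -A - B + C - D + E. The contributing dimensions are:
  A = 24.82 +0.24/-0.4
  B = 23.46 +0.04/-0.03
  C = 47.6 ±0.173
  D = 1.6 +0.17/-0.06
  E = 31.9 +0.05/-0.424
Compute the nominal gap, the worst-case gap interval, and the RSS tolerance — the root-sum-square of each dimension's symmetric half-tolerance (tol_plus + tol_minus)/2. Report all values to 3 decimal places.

Stack each dimension's contribution:
  -A: nom -24.820 → Σnom=-24.820; wc +0.400/-0.240 → slack +0.400/-0.240; half-tol=0.320, Σhalf²=0.102400
  -B: nom -23.460 → Σnom=-48.280; wc +0.030/-0.040 → slack +0.430/-0.280; half-tol=0.035, Σhalf²=0.103625
  +C: nom +47.600 → Σnom=-0.680; wc +0.173/-0.173 → slack +0.603/-0.453; half-tol=0.173, Σhalf²=0.133554
  -D: nom -1.600 → Σnom=-2.280; wc +0.060/-0.170 → slack +0.663/-0.623; half-tol=0.115, Σhalf²=0.146779
  +E: nom +31.900 → Σnom=29.620; wc +0.050/-0.424 → slack +0.713/-1.047; half-tol=0.237, Σhalf²=0.202948
Nominal = 29.620. Worst-case = [29.620 - 1.047, 29.620 + 0.713] = [28.573, 30.333]. RSS = √0.202948 = 0.450.

nominal=29.620 wc=[28.573,30.333] rss=0.450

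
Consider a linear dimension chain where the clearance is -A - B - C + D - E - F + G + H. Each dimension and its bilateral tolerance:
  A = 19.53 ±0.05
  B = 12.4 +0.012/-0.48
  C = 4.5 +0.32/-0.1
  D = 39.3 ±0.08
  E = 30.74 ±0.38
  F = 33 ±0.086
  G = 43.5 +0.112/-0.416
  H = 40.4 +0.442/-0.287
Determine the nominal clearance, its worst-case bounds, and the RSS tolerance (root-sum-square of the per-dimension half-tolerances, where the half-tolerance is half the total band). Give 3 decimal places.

Stack each dimension's contribution:
  -A: nom -19.530 → Σnom=-19.530; wc +0.050/-0.050 → slack +0.050/-0.050; half-tol=0.050, Σhalf²=0.002500
  -B: nom -12.400 → Σnom=-31.930; wc +0.480/-0.012 → slack +0.530/-0.062; half-tol=0.246, Σhalf²=0.063016
  -C: nom -4.500 → Σnom=-36.430; wc +0.100/-0.320 → slack +0.630/-0.382; half-tol=0.210, Σhalf²=0.107116
  +D: nom +39.300 → Σnom=2.870; wc +0.080/-0.080 → slack +0.710/-0.462; half-tol=0.080, Σhalf²=0.113516
  -E: nom -30.740 → Σnom=-27.870; wc +0.380/-0.380 → slack +1.090/-0.842; half-tol=0.380, Σhalf²=0.257916
  -F: nom -33.000 → Σnom=-60.870; wc +0.086/-0.086 → slack +1.176/-0.928; half-tol=0.086, Σhalf²=0.265312
  +G: nom +43.500 → Σnom=-17.370; wc +0.112/-0.416 → slack +1.288/-1.344; half-tol=0.264, Σhalf²=0.335008
  +H: nom +40.400 → Σnom=23.030; wc +0.442/-0.287 → slack +1.730/-1.631; half-tol=0.364, Σhalf²=0.467868
Nominal = 23.030. Worst-case = [23.030 - 1.631, 23.030 + 1.730] = [21.399, 24.760]. RSS = √0.467868 = 0.684.

nominal=23.030 wc=[21.399,24.760] rss=0.684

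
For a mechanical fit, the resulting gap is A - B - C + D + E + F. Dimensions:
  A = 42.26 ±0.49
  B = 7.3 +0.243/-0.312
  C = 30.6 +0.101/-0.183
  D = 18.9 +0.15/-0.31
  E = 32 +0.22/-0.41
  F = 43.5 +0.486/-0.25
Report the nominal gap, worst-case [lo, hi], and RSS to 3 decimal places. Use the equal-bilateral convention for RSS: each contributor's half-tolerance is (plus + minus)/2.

nominal=98.760 wc=[96.956,100.601] rss=0.790

Stack each dimension's contribution:
  +A: nom +42.260 → Σnom=42.260; wc +0.490/-0.490 → slack +0.490/-0.490; half-tol=0.490, Σhalf²=0.240100
  -B: nom -7.300 → Σnom=34.960; wc +0.312/-0.243 → slack +0.802/-0.733; half-tol=0.277, Σhalf²=0.317106
  -C: nom -30.600 → Σnom=4.360; wc +0.183/-0.101 → slack +0.985/-0.834; half-tol=0.142, Σhalf²=0.337270
  +D: nom +18.900 → Σnom=23.260; wc +0.150/-0.310 → slack +1.135/-1.144; half-tol=0.230, Σhalf²=0.390170
  +E: nom +32.000 → Σnom=55.260; wc +0.220/-0.410 → slack +1.355/-1.554; half-tol=0.315, Σhalf²=0.489395
  +F: nom +43.500 → Σnom=98.760; wc +0.486/-0.250 → slack +1.841/-1.804; half-tol=0.368, Σhalf²=0.624819
Nominal = 98.760. Worst-case = [98.760 - 1.804, 98.760 + 1.841] = [96.956, 100.601]. RSS = √0.624819 = 0.790.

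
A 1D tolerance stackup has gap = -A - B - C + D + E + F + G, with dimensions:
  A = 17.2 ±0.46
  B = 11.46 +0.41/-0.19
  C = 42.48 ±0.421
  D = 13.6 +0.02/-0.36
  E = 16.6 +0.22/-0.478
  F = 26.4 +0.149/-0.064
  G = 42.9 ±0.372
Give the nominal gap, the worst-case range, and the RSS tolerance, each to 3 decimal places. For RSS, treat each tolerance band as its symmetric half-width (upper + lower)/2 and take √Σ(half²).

Stack each dimension's contribution:
  -A: nom -17.200 → Σnom=-17.200; wc +0.460/-0.460 → slack +0.460/-0.460; half-tol=0.460, Σhalf²=0.211600
  -B: nom -11.460 → Σnom=-28.660; wc +0.190/-0.410 → slack +0.650/-0.870; half-tol=0.300, Σhalf²=0.301600
  -C: nom -42.480 → Σnom=-71.140; wc +0.421/-0.421 → slack +1.071/-1.291; half-tol=0.421, Σhalf²=0.478841
  +D: nom +13.600 → Σnom=-57.540; wc +0.020/-0.360 → slack +1.091/-1.651; half-tol=0.190, Σhalf²=0.514941
  +E: nom +16.600 → Σnom=-40.940; wc +0.220/-0.478 → slack +1.311/-2.129; half-tol=0.349, Σhalf²=0.636742
  +F: nom +26.400 → Σnom=-14.540; wc +0.149/-0.064 → slack +1.460/-2.193; half-tol=0.106, Σhalf²=0.648084
  +G: nom +42.900 → Σnom=28.360; wc +0.372/-0.372 → slack +1.832/-2.565; half-tol=0.372, Σhalf²=0.786468
Nominal = 28.360. Worst-case = [28.360 - 2.565, 28.360 + 1.832] = [25.795, 30.192]. RSS = √0.786468 = 0.887.

nominal=28.360 wc=[25.795,30.192] rss=0.887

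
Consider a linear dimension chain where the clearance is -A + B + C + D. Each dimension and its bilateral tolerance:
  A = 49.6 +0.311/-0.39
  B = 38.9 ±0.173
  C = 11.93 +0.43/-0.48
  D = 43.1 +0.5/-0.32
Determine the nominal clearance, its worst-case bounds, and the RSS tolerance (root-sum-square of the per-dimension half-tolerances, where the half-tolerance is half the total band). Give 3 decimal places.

Stack each dimension's contribution:
  -A: nom -49.600 → Σnom=-49.600; wc +0.390/-0.311 → slack +0.390/-0.311; half-tol=0.351, Σhalf²=0.122850
  +B: nom +38.900 → Σnom=-10.700; wc +0.173/-0.173 → slack +0.563/-0.484; half-tol=0.173, Σhalf²=0.152779
  +C: nom +11.930 → Σnom=1.230; wc +0.430/-0.480 → slack +0.993/-0.964; half-tol=0.455, Σhalf²=0.359804
  +D: nom +43.100 → Σnom=44.330; wc +0.500/-0.320 → slack +1.493/-1.284; half-tol=0.410, Σhalf²=0.527904
Nominal = 44.330. Worst-case = [44.330 - 1.284, 44.330 + 1.493] = [43.046, 45.823]. RSS = √0.527904 = 0.727.

nominal=44.330 wc=[43.046,45.823] rss=0.727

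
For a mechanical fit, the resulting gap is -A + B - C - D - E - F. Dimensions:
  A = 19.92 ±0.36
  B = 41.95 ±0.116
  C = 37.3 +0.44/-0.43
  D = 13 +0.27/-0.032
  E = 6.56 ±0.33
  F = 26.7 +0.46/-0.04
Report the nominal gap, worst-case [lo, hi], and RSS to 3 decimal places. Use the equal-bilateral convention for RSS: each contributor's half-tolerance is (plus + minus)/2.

nominal=-61.530 wc=[-63.506,-60.222] rss=0.726

Stack each dimension's contribution:
  -A: nom -19.920 → Σnom=-19.920; wc +0.360/-0.360 → slack +0.360/-0.360; half-tol=0.360, Σhalf²=0.129600
  +B: nom +41.950 → Σnom=22.030; wc +0.116/-0.116 → slack +0.476/-0.476; half-tol=0.116, Σhalf²=0.143056
  -C: nom -37.300 → Σnom=-15.270; wc +0.430/-0.440 → slack +0.906/-0.916; half-tol=0.435, Σhalf²=0.332281
  -D: nom -13.000 → Σnom=-28.270; wc +0.032/-0.270 → slack +0.938/-1.186; half-tol=0.151, Σhalf²=0.355082
  -E: nom -6.560 → Σnom=-34.830; wc +0.330/-0.330 → slack +1.268/-1.516; half-tol=0.330, Σhalf²=0.463982
  -F: nom -26.700 → Σnom=-61.530; wc +0.040/-0.460 → slack +1.308/-1.976; half-tol=0.250, Σhalf²=0.526482
Nominal = -61.530. Worst-case = [-61.530 - 1.976, -61.530 + 1.308] = [-63.506, -60.222]. RSS = √0.526482 = 0.726.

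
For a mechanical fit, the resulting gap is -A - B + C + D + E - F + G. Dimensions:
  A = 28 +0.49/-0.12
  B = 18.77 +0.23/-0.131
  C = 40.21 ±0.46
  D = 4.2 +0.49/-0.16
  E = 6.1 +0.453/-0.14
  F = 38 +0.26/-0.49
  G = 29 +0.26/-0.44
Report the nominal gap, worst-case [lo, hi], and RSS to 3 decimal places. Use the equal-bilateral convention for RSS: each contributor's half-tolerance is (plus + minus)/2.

Stack each dimension's contribution:
  -A: nom -28.000 → Σnom=-28.000; wc +0.120/-0.490 → slack +0.120/-0.490; half-tol=0.305, Σhalf²=0.093025
  -B: nom -18.770 → Σnom=-46.770; wc +0.131/-0.230 → slack +0.251/-0.720; half-tol=0.180, Σhalf²=0.125605
  +C: nom +40.210 → Σnom=-6.560; wc +0.460/-0.460 → slack +0.711/-1.180; half-tol=0.460, Σhalf²=0.337205
  +D: nom +4.200 → Σnom=-2.360; wc +0.490/-0.160 → slack +1.201/-1.340; half-tol=0.325, Σhalf²=0.442830
  +E: nom +6.100 → Σnom=3.740; wc +0.453/-0.140 → slack +1.654/-1.480; half-tol=0.296, Σhalf²=0.530743
  -F: nom -38.000 → Σnom=-34.260; wc +0.490/-0.260 → slack +2.144/-1.740; half-tol=0.375, Σhalf²=0.671368
  +G: nom +29.000 → Σnom=-5.260; wc +0.260/-0.440 → slack +2.404/-2.180; half-tol=0.350, Σhalf²=0.793867
Nominal = -5.260. Worst-case = [-5.260 - 2.180, -5.260 + 2.404] = [-7.440, -2.856]. RSS = √0.793867 = 0.891.

nominal=-5.260 wc=[-7.440,-2.856] rss=0.891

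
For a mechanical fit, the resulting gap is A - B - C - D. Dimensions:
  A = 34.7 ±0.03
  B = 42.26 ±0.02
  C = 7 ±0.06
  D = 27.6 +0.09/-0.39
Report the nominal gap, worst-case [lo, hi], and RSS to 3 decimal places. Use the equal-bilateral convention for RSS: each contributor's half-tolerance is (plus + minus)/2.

nominal=-42.160 wc=[-42.360,-41.660] rss=0.250

Stack each dimension's contribution:
  +A: nom +34.700 → Σnom=34.700; wc +0.030/-0.030 → slack +0.030/-0.030; half-tol=0.030, Σhalf²=0.000900
  -B: nom -42.260 → Σnom=-7.560; wc +0.020/-0.020 → slack +0.050/-0.050; half-tol=0.020, Σhalf²=0.001300
  -C: nom -7.000 → Σnom=-14.560; wc +0.060/-0.060 → slack +0.110/-0.110; half-tol=0.060, Σhalf²=0.004900
  -D: nom -27.600 → Σnom=-42.160; wc +0.390/-0.090 → slack +0.500/-0.200; half-tol=0.240, Σhalf²=0.062500
Nominal = -42.160. Worst-case = [-42.160 - 0.200, -42.160 + 0.500] = [-42.360, -41.660]. RSS = √0.062500 = 0.250.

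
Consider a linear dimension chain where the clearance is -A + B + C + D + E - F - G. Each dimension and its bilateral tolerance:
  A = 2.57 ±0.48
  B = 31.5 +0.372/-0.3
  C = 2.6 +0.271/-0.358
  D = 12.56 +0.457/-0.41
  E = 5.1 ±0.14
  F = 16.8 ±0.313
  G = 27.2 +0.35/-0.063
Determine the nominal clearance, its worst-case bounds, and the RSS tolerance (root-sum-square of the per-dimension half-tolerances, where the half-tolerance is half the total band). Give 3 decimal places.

Stack each dimension's contribution:
  -A: nom -2.570 → Σnom=-2.570; wc +0.480/-0.480 → slack +0.480/-0.480; half-tol=0.480, Σhalf²=0.230400
  +B: nom +31.500 → Σnom=28.930; wc +0.372/-0.300 → slack +0.852/-0.780; half-tol=0.336, Σhalf²=0.343296
  +C: nom +2.600 → Σnom=31.530; wc +0.271/-0.358 → slack +1.123/-1.138; half-tol=0.315, Σhalf²=0.442206
  +D: nom +12.560 → Σnom=44.090; wc +0.457/-0.410 → slack +1.580/-1.548; half-tol=0.433, Σhalf²=0.630128
  +E: nom +5.100 → Σnom=49.190; wc +0.140/-0.140 → slack +1.720/-1.688; half-tol=0.140, Σhalf²=0.649728
  -F: nom -16.800 → Σnom=32.390; wc +0.313/-0.313 → slack +2.033/-2.001; half-tol=0.313, Σhalf²=0.747697
  -G: nom -27.200 → Σnom=5.190; wc +0.063/-0.350 → slack +2.096/-2.351; half-tol=0.206, Σhalf²=0.790340
Nominal = 5.190. Worst-case = [5.190 - 2.351, 5.190 + 2.096] = [2.839, 7.286]. RSS = √0.790340 = 0.889.

nominal=5.190 wc=[2.839,7.286] rss=0.889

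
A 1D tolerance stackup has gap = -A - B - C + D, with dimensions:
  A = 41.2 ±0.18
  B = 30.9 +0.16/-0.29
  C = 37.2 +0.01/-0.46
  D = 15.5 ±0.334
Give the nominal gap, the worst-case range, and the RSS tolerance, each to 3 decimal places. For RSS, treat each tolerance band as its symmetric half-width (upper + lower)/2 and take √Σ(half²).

Stack each dimension's contribution:
  -A: nom -41.200 → Σnom=-41.200; wc +0.180/-0.180 → slack +0.180/-0.180; half-tol=0.180, Σhalf²=0.032400
  -B: nom -30.900 → Σnom=-72.100; wc +0.290/-0.160 → slack +0.470/-0.340; half-tol=0.225, Σhalf²=0.083025
  -C: nom -37.200 → Σnom=-109.300; wc +0.460/-0.010 → slack +0.930/-0.350; half-tol=0.235, Σhalf²=0.138250
  +D: nom +15.500 → Σnom=-93.800; wc +0.334/-0.334 → slack +1.264/-0.684; half-tol=0.334, Σhalf²=0.249806
Nominal = -93.800. Worst-case = [-93.800 - 0.684, -93.800 + 1.264] = [-94.484, -92.536]. RSS = √0.249806 = 0.500.

nominal=-93.800 wc=[-94.484,-92.536] rss=0.500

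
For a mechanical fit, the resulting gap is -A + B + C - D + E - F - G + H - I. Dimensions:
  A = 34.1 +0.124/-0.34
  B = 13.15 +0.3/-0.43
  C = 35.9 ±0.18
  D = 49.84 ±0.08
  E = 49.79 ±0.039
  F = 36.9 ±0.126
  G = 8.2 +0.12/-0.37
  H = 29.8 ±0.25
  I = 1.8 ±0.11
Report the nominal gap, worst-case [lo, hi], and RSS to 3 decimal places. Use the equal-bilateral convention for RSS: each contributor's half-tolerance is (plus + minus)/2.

Stack each dimension's contribution:
  -A: nom -34.100 → Σnom=-34.100; wc +0.340/-0.124 → slack +0.340/-0.124; half-tol=0.232, Σhalf²=0.053824
  +B: nom +13.150 → Σnom=-20.950; wc +0.300/-0.430 → slack +0.640/-0.554; half-tol=0.365, Σhalf²=0.187049
  +C: nom +35.900 → Σnom=14.950; wc +0.180/-0.180 → slack +0.820/-0.734; half-tol=0.180, Σhalf²=0.219449
  -D: nom -49.840 → Σnom=-34.890; wc +0.080/-0.080 → slack +0.900/-0.814; half-tol=0.080, Σhalf²=0.225849
  +E: nom +49.790 → Σnom=14.900; wc +0.039/-0.039 → slack +0.939/-0.853; half-tol=0.039, Σhalf²=0.227370
  -F: nom -36.900 → Σnom=-22.000; wc +0.126/-0.126 → slack +1.065/-0.979; half-tol=0.126, Σhalf²=0.243246
  -G: nom -8.200 → Σnom=-30.200; wc +0.370/-0.120 → slack +1.435/-1.099; half-tol=0.245, Σhalf²=0.303271
  +H: nom +29.800 → Σnom=-0.400; wc +0.250/-0.250 → slack +1.685/-1.349; half-tol=0.250, Σhalf²=0.365771
  -I: nom -1.800 → Σnom=-2.200; wc +0.110/-0.110 → slack +1.795/-1.459; half-tol=0.110, Σhalf²=0.377871
Nominal = -2.200. Worst-case = [-2.200 - 1.459, -2.200 + 1.795] = [-3.659, -0.405]. RSS = √0.377871 = 0.615.

nominal=-2.200 wc=[-3.659,-0.405] rss=0.615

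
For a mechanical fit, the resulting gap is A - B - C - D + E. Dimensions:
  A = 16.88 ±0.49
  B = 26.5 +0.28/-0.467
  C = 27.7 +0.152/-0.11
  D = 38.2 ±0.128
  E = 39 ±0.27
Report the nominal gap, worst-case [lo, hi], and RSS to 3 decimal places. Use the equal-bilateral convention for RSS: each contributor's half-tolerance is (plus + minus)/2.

nominal=-36.520 wc=[-37.840,-35.055] rss=0.697

Stack each dimension's contribution:
  +A: nom +16.880 → Σnom=16.880; wc +0.490/-0.490 → slack +0.490/-0.490; half-tol=0.490, Σhalf²=0.240100
  -B: nom -26.500 → Σnom=-9.620; wc +0.467/-0.280 → slack +0.957/-0.770; half-tol=0.374, Σhalf²=0.379602
  -C: nom -27.700 → Σnom=-37.320; wc +0.110/-0.152 → slack +1.067/-0.922; half-tol=0.131, Σhalf²=0.396763
  -D: nom -38.200 → Σnom=-75.520; wc +0.128/-0.128 → slack +1.195/-1.050; half-tol=0.128, Σhalf²=0.413147
  +E: nom +39.000 → Σnom=-36.520; wc +0.270/-0.270 → slack +1.465/-1.320; half-tol=0.270, Σhalf²=0.486047
Nominal = -36.520. Worst-case = [-36.520 - 1.320, -36.520 + 1.465] = [-37.840, -35.055]. RSS = √0.486047 = 0.697.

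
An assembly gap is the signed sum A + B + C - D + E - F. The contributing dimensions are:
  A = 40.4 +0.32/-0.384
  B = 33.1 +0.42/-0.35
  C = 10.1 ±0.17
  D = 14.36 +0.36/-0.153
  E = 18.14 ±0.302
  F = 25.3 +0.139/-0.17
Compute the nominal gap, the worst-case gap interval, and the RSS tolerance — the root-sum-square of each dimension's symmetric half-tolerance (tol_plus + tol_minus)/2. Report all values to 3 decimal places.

Stack each dimension's contribution:
  +A: nom +40.400 → Σnom=40.400; wc +0.320/-0.384 → slack +0.320/-0.384; half-tol=0.352, Σhalf²=0.123904
  +B: nom +33.100 → Σnom=73.500; wc +0.420/-0.350 → slack +0.740/-0.734; half-tol=0.385, Σhalf²=0.272129
  +C: nom +10.100 → Σnom=83.600; wc +0.170/-0.170 → slack +0.910/-0.904; half-tol=0.170, Σhalf²=0.301029
  -D: nom -14.360 → Σnom=69.240; wc +0.153/-0.360 → slack +1.063/-1.264; half-tol=0.257, Σhalf²=0.366821
  +E: nom +18.140 → Σnom=87.380; wc +0.302/-0.302 → slack +1.365/-1.566; half-tol=0.302, Σhalf²=0.458025
  -F: nom -25.300 → Σnom=62.080; wc +0.170/-0.139 → slack +1.535/-1.705; half-tol=0.155, Σhalf²=0.481895
Nominal = 62.080. Worst-case = [62.080 - 1.705, 62.080 + 1.535] = [60.375, 63.615]. RSS = √0.481895 = 0.694.

nominal=62.080 wc=[60.375,63.615] rss=0.694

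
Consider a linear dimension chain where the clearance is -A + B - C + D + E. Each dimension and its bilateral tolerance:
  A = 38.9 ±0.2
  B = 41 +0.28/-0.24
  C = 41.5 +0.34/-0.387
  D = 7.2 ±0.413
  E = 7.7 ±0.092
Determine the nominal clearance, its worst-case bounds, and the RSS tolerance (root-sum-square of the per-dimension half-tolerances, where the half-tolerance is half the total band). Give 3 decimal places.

nominal=-24.500 wc=[-25.785,-23.128] rss=0.647

Stack each dimension's contribution:
  -A: nom -38.900 → Σnom=-38.900; wc +0.200/-0.200 → slack +0.200/-0.200; half-tol=0.200, Σhalf²=0.040000
  +B: nom +41.000 → Σnom=2.100; wc +0.280/-0.240 → slack +0.480/-0.440; half-tol=0.260, Σhalf²=0.107600
  -C: nom -41.500 → Σnom=-39.400; wc +0.387/-0.340 → slack +0.867/-0.780; half-tol=0.364, Σhalf²=0.239732
  +D: nom +7.200 → Σnom=-32.200; wc +0.413/-0.413 → slack +1.280/-1.193; half-tol=0.413, Σhalf²=0.410301
  +E: nom +7.700 → Σnom=-24.500; wc +0.092/-0.092 → slack +1.372/-1.285; half-tol=0.092, Σhalf²=0.418765
Nominal = -24.500. Worst-case = [-24.500 - 1.285, -24.500 + 1.372] = [-25.785, -23.128]. RSS = √0.418765 = 0.647.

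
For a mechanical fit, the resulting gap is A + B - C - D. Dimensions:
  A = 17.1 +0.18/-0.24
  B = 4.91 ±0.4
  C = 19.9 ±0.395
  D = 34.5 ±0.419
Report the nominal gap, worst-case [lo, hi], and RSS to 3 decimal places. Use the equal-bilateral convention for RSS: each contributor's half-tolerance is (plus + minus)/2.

nominal=-32.390 wc=[-33.844,-30.996] rss=0.732

Stack each dimension's contribution:
  +A: nom +17.100 → Σnom=17.100; wc +0.180/-0.240 → slack +0.180/-0.240; half-tol=0.210, Σhalf²=0.044100
  +B: nom +4.910 → Σnom=22.010; wc +0.400/-0.400 → slack +0.580/-0.640; half-tol=0.400, Σhalf²=0.204100
  -C: nom -19.900 → Σnom=2.110; wc +0.395/-0.395 → slack +0.975/-1.035; half-tol=0.395, Σhalf²=0.360125
  -D: nom -34.500 → Σnom=-32.390; wc +0.419/-0.419 → slack +1.394/-1.454; half-tol=0.419, Σhalf²=0.535686
Nominal = -32.390. Worst-case = [-32.390 - 1.454, -32.390 + 1.394] = [-33.844, -30.996]. RSS = √0.535686 = 0.732.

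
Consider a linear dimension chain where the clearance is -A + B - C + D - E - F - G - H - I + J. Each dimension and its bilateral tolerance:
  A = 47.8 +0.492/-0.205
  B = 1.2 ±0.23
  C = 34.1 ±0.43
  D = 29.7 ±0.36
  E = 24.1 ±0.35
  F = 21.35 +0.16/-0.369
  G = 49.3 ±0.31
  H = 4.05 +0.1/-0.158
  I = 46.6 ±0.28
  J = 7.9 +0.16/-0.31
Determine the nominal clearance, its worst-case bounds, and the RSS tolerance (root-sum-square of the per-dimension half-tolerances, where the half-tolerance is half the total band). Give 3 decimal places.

nominal=-188.500 wc=[-191.522,-185.648] rss=0.963

Stack each dimension's contribution:
  -A: nom -47.800 → Σnom=-47.800; wc +0.205/-0.492 → slack +0.205/-0.492; half-tol=0.348, Σhalf²=0.121452
  +B: nom +1.200 → Σnom=-46.600; wc +0.230/-0.230 → slack +0.435/-0.722; half-tol=0.230, Σhalf²=0.174352
  -C: nom -34.100 → Σnom=-80.700; wc +0.430/-0.430 → slack +0.865/-1.152; half-tol=0.430, Σhalf²=0.359252
  +D: nom +29.700 → Σnom=-51.000; wc +0.360/-0.360 → slack +1.225/-1.512; half-tol=0.360, Σhalf²=0.488852
  -E: nom -24.100 → Σnom=-75.100; wc +0.350/-0.350 → slack +1.575/-1.862; half-tol=0.350, Σhalf²=0.611352
  -F: nom -21.350 → Σnom=-96.450; wc +0.369/-0.160 → slack +1.944/-2.022; half-tol=0.265, Σhalf²=0.681312
  -G: nom -49.300 → Σnom=-145.750; wc +0.310/-0.310 → slack +2.254/-2.332; half-tol=0.310, Σhalf²=0.777412
  -H: nom -4.050 → Σnom=-149.800; wc +0.158/-0.100 → slack +2.412/-2.432; half-tol=0.129, Σhalf²=0.794053
  -I: nom -46.600 → Σnom=-196.400; wc +0.280/-0.280 → slack +2.692/-2.712; half-tol=0.280, Σhalf²=0.872453
  +J: nom +7.900 → Σnom=-188.500; wc +0.160/-0.310 → slack +2.852/-3.022; half-tol=0.235, Σhalf²=0.927678
Nominal = -188.500. Worst-case = [-188.500 - 3.022, -188.500 + 2.852] = [-191.522, -185.648]. RSS = √0.927678 = 0.963.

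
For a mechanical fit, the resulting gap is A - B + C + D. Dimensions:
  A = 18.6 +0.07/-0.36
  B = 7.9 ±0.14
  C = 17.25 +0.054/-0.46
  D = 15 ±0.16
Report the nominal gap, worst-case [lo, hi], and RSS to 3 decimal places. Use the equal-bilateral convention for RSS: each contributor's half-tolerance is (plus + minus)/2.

Stack each dimension's contribution:
  +A: nom +18.600 → Σnom=18.600; wc +0.070/-0.360 → slack +0.070/-0.360; half-tol=0.215, Σhalf²=0.046225
  -B: nom -7.900 → Σnom=10.700; wc +0.140/-0.140 → slack +0.210/-0.500; half-tol=0.140, Σhalf²=0.065825
  +C: nom +17.250 → Σnom=27.950; wc +0.054/-0.460 → slack +0.264/-0.960; half-tol=0.257, Σhalf²=0.131874
  +D: nom +15.000 → Σnom=42.950; wc +0.160/-0.160 → slack +0.424/-1.120; half-tol=0.160, Σhalf²=0.157474
Nominal = 42.950. Worst-case = [42.950 - 1.120, 42.950 + 0.424] = [41.830, 43.374]. RSS = √0.157474 = 0.397.

nominal=42.950 wc=[41.830,43.374] rss=0.397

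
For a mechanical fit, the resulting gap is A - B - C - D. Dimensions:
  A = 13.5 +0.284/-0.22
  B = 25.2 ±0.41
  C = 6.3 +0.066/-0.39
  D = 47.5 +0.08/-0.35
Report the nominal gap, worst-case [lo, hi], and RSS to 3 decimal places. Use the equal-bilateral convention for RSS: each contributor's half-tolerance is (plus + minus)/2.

Stack each dimension's contribution:
  +A: nom +13.500 → Σnom=13.500; wc +0.284/-0.220 → slack +0.284/-0.220; half-tol=0.252, Σhalf²=0.063504
  -B: nom -25.200 → Σnom=-11.700; wc +0.410/-0.410 → slack +0.694/-0.630; half-tol=0.410, Σhalf²=0.231604
  -C: nom -6.300 → Σnom=-18.000; wc +0.390/-0.066 → slack +1.084/-0.696; half-tol=0.228, Σhalf²=0.283588
  -D: nom -47.500 → Σnom=-65.500; wc +0.350/-0.080 → slack +1.434/-0.776; half-tol=0.215, Σhalf²=0.329813
Nominal = -65.500. Worst-case = [-65.500 - 0.776, -65.500 + 1.434] = [-66.276, -64.066]. RSS = √0.329813 = 0.574.

nominal=-65.500 wc=[-66.276,-64.066] rss=0.574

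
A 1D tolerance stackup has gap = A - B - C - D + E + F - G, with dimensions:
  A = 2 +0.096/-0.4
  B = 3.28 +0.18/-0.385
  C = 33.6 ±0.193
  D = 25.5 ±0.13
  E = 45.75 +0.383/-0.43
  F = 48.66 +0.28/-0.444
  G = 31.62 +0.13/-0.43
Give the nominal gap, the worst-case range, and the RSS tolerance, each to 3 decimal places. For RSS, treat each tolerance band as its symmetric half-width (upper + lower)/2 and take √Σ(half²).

Stack each dimension's contribution:
  +A: nom +2.000 → Σnom=2.000; wc +0.096/-0.400 → slack +0.096/-0.400; half-tol=0.248, Σhalf²=0.061504
  -B: nom -3.280 → Σnom=-1.280; wc +0.385/-0.180 → slack +0.481/-0.580; half-tol=0.282, Σhalf²=0.141310
  -C: nom -33.600 → Σnom=-34.880; wc +0.193/-0.193 → slack +0.674/-0.773; half-tol=0.193, Σhalf²=0.178559
  -D: nom -25.500 → Σnom=-60.380; wc +0.130/-0.130 → slack +0.804/-0.903; half-tol=0.130, Σhalf²=0.195459
  +E: nom +45.750 → Σnom=-14.630; wc +0.383/-0.430 → slack +1.187/-1.333; half-tol=0.406, Σhalf²=0.360701
  +F: nom +48.660 → Σnom=34.030; wc +0.280/-0.444 → slack +1.467/-1.777; half-tol=0.362, Σhalf²=0.491745
  -G: nom -31.620 → Σnom=2.410; wc +0.430/-0.130 → slack +1.897/-1.907; half-tol=0.280, Σhalf²=0.570145
Nominal = 2.410. Worst-case = [2.410 - 1.907, 2.410 + 1.897] = [0.503, 4.307]. RSS = √0.570145 = 0.755.

nominal=2.410 wc=[0.503,4.307] rss=0.755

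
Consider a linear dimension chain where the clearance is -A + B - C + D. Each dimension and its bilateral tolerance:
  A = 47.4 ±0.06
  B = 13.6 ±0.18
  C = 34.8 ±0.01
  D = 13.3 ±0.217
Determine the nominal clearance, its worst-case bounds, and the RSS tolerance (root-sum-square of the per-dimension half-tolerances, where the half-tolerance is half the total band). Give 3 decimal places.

nominal=-55.300 wc=[-55.767,-54.833] rss=0.288

Stack each dimension's contribution:
  -A: nom -47.400 → Σnom=-47.400; wc +0.060/-0.060 → slack +0.060/-0.060; half-tol=0.060, Σhalf²=0.003600
  +B: nom +13.600 → Σnom=-33.800; wc +0.180/-0.180 → slack +0.240/-0.240; half-tol=0.180, Σhalf²=0.036000
  -C: nom -34.800 → Σnom=-68.600; wc +0.010/-0.010 → slack +0.250/-0.250; half-tol=0.010, Σhalf²=0.036100
  +D: nom +13.300 → Σnom=-55.300; wc +0.217/-0.217 → slack +0.467/-0.467; half-tol=0.217, Σhalf²=0.083189
Nominal = -55.300. Worst-case = [-55.300 - 0.467, -55.300 + 0.467] = [-55.767, -54.833]. RSS = √0.083189 = 0.288.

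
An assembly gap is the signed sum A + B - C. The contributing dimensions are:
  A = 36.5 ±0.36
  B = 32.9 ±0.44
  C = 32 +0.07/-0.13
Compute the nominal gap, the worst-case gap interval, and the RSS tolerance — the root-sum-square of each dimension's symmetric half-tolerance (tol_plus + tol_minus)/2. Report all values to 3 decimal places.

nominal=37.400 wc=[36.530,38.330] rss=0.577

Stack each dimension's contribution:
  +A: nom +36.500 → Σnom=36.500; wc +0.360/-0.360 → slack +0.360/-0.360; half-tol=0.360, Σhalf²=0.129600
  +B: nom +32.900 → Σnom=69.400; wc +0.440/-0.440 → slack +0.800/-0.800; half-tol=0.440, Σhalf²=0.323200
  -C: nom -32.000 → Σnom=37.400; wc +0.130/-0.070 → slack +0.930/-0.870; half-tol=0.100, Σhalf²=0.333200
Nominal = 37.400. Worst-case = [37.400 - 0.870, 37.400 + 0.930] = [36.530, 38.330]. RSS = √0.333200 = 0.577.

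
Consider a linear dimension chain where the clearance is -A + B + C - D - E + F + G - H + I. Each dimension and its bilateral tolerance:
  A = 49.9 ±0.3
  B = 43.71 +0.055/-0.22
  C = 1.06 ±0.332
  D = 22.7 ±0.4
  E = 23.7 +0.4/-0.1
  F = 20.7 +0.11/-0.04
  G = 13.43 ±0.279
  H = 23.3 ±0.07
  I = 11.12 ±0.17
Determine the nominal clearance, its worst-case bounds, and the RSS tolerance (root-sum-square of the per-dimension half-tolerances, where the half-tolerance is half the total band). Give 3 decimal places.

Stack each dimension's contribution:
  -A: nom -49.900 → Σnom=-49.900; wc +0.300/-0.300 → slack +0.300/-0.300; half-tol=0.300, Σhalf²=0.090000
  +B: nom +43.710 → Σnom=-6.190; wc +0.055/-0.220 → slack +0.355/-0.520; half-tol=0.138, Σhalf²=0.108906
  +C: nom +1.060 → Σnom=-5.130; wc +0.332/-0.332 → slack +0.687/-0.852; half-tol=0.332, Σhalf²=0.219130
  -D: nom -22.700 → Σnom=-27.830; wc +0.400/-0.400 → slack +1.087/-1.252; half-tol=0.400, Σhalf²=0.379130
  -E: nom -23.700 → Σnom=-51.530; wc +0.100/-0.400 → slack +1.187/-1.652; half-tol=0.250, Σhalf²=0.441630
  +F: nom +20.700 → Σnom=-30.830; wc +0.110/-0.040 → slack +1.297/-1.692; half-tol=0.075, Σhalf²=0.447255
  +G: nom +13.430 → Σnom=-17.400; wc +0.279/-0.279 → slack +1.576/-1.971; half-tol=0.279, Σhalf²=0.525096
  -H: nom -23.300 → Σnom=-40.700; wc +0.070/-0.070 → slack +1.646/-2.041; half-tol=0.070, Σhalf²=0.529996
  +I: nom +11.120 → Σnom=-29.580; wc +0.170/-0.170 → slack +1.816/-2.211; half-tol=0.170, Σhalf²=0.558896
Nominal = -29.580. Worst-case = [-29.580 - 2.211, -29.580 + 1.816] = [-31.791, -27.764]. RSS = √0.558896 = 0.748.

nominal=-29.580 wc=[-31.791,-27.764] rss=0.748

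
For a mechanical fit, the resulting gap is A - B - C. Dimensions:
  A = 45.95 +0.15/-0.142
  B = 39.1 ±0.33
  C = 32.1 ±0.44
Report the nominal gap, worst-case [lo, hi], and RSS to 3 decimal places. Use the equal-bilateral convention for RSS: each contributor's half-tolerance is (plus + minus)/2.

nominal=-25.250 wc=[-26.162,-24.330] rss=0.569

Stack each dimension's contribution:
  +A: nom +45.950 → Σnom=45.950; wc +0.150/-0.142 → slack +0.150/-0.142; half-tol=0.146, Σhalf²=0.021316
  -B: nom -39.100 → Σnom=6.850; wc +0.330/-0.330 → slack +0.480/-0.472; half-tol=0.330, Σhalf²=0.130216
  -C: nom -32.100 → Σnom=-25.250; wc +0.440/-0.440 → slack +0.920/-0.912; half-tol=0.440, Σhalf²=0.323816
Nominal = -25.250. Worst-case = [-25.250 - 0.912, -25.250 + 0.920] = [-26.162, -24.330]. RSS = √0.323816 = 0.569.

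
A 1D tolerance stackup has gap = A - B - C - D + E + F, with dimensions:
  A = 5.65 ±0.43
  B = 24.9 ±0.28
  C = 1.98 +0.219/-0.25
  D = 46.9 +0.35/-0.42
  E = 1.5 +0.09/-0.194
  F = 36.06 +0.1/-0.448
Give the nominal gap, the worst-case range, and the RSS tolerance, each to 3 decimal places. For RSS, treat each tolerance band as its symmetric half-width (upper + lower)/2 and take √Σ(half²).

nominal=-30.570 wc=[-32.491,-29.000] rss=0.750

Stack each dimension's contribution:
  +A: nom +5.650 → Σnom=5.650; wc +0.430/-0.430 → slack +0.430/-0.430; half-tol=0.430, Σhalf²=0.184900
  -B: nom -24.900 → Σnom=-19.250; wc +0.280/-0.280 → slack +0.710/-0.710; half-tol=0.280, Σhalf²=0.263300
  -C: nom -1.980 → Σnom=-21.230; wc +0.250/-0.219 → slack +0.960/-0.929; half-tol=0.234, Σhalf²=0.318290
  -D: nom -46.900 → Σnom=-68.130; wc +0.420/-0.350 → slack +1.380/-1.279; half-tol=0.385, Σhalf²=0.466515
  +E: nom +1.500 → Σnom=-66.630; wc +0.090/-0.194 → slack +1.470/-1.473; half-tol=0.142, Σhalf²=0.486679
  +F: nom +36.060 → Σnom=-30.570; wc +0.100/-0.448 → slack +1.570/-1.921; half-tol=0.274, Σhalf²=0.561755
Nominal = -30.570. Worst-case = [-30.570 - 1.921, -30.570 + 1.570] = [-32.491, -29.000]. RSS = √0.561755 = 0.750.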